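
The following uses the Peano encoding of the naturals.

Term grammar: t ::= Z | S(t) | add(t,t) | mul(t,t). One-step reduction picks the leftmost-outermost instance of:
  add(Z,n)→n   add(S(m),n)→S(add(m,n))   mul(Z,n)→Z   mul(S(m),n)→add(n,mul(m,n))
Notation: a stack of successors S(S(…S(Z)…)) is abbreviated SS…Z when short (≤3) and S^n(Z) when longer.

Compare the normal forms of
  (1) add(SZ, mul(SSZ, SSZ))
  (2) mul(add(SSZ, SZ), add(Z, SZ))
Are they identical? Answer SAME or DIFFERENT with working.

Answer: DIFFERENT — A ⇓ S^5(Z), B ⇓ SSSZ

Working:
Term A:
  start: add(SZ, mul(SSZ, SSZ))
  [1] S(add(Z, mul(SSZ, SSZ)))
  [2] S(mul(SSZ, SSZ))
  [3] S(add(SSZ, mul(SZ, SSZ)))
  [4] S(S(add(SZ, mul(SZ, SSZ))))
  [5] S(S(S(add(Z, mul(SZ, SSZ)))))
  [6] S(S(S(mul(SZ, SSZ))))
  [7] S(S(S(add(SSZ, mul(Z, SSZ)))))
  [8] S(S(S(S(add(SZ, mul(Z, SSZ))))))
  [9] S(S(S(S(S(add(Z, mul(Z, SSZ)))))))
  [10] S(S(S(S(S(mul(Z, SSZ))))))
  [11] S^5(Z)

Term B:
  start: mul(add(SSZ, SZ), add(Z, SZ))
  [1] mul(S(add(SZ, SZ)), add(Z, SZ))
  [2] add(add(Z, SZ), mul(add(SZ, SZ), add(Z, SZ)))
  [3] add(SZ, mul(add(SZ, SZ), add(Z, SZ)))
  [4] S(add(Z, mul(add(SZ, SZ), add(Z, SZ))))
  [5] S(mul(add(SZ, SZ), add(Z, SZ)))
  [6] S(mul(S(add(Z, SZ)), add(Z, SZ)))
  [7] S(add(add(Z, SZ), mul(add(Z, SZ), add(Z, SZ))))
  [8] S(add(SZ, mul(add(Z, SZ), add(Z, SZ))))
  [9] S(S(add(Z, mul(add(Z, SZ), add(Z, SZ)))))
  [10] S(S(mul(add(Z, SZ), add(Z, SZ))))
  [11] S(S(mul(SZ, add(Z, SZ))))
  [12] S(S(add(add(Z, SZ), mul(Z, add(Z, SZ)))))
  [13] S(S(add(SZ, mul(Z, add(Z, SZ)))))
  [14] S(S(S(add(Z, mul(Z, add(Z, SZ))))))
  [15] S(S(S(mul(Z, add(Z, SZ)))))
  [16] SSSZ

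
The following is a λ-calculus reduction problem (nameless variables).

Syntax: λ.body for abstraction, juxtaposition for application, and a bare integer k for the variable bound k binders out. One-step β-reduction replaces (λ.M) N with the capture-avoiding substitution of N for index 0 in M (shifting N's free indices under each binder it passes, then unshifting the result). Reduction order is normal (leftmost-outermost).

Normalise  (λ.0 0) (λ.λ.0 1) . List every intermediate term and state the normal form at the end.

  start: (λ.0 0) (λ.λ.0 1)
  →1  (λ.λ.0 1) (λ.λ.0 1)
  →2  λ.0 (λ.λ.0 1)

Answer: normal form = λ.0 (λ.λ.0 1)  (in 2 steps)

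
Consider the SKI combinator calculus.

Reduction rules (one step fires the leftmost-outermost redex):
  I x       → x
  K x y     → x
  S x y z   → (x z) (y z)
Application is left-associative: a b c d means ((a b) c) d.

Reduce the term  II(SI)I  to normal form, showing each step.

  start: II(SI)I
  [1] I(SI)I
  [2] SII

Answer: normal form = SII  (in 2 steps)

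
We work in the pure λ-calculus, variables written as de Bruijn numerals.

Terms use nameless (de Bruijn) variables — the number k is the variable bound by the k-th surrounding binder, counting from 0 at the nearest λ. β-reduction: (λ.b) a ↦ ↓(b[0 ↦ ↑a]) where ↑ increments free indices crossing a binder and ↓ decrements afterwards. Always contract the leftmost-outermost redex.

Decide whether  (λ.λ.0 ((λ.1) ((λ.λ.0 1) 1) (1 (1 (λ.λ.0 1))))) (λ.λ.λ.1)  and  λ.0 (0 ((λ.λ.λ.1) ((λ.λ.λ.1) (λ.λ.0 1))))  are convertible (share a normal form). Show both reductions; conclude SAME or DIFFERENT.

Answer: SAME — A ⇓ λ.0 (0 (λ.λ.1)), B ⇓ λ.0 (0 (λ.λ.1))

Derivation:
Term A:
  start: (λ.λ.0 ((λ.1) ((λ.λ.0 1) 1) (1 (1 (λ.λ.0 1))))) (λ.λ.λ.1)
  →1  λ.0 ((λ.1) ((λ.λ.0 1) (λ.λ.λ.1)) ((λ.λ.λ.1) ((λ.λ.λ.1) (λ.λ.0 1))))
  →2  λ.0 (0 ((λ.λ.λ.1) ((λ.λ.λ.1) (λ.λ.0 1))))
  →3  λ.0 (0 (λ.λ.1))

Term B:
  start: λ.0 (0 ((λ.λ.λ.1) ((λ.λ.λ.1) (λ.λ.0 1))))
  →1  λ.0 (0 (λ.λ.1))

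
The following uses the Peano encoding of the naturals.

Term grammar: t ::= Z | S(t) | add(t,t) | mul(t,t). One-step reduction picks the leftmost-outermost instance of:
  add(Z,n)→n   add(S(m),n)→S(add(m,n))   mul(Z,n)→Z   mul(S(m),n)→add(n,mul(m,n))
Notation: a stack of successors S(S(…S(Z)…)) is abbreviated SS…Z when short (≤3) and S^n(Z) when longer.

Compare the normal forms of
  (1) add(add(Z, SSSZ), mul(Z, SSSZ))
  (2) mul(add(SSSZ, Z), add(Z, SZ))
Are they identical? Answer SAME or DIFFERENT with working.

Answer: SAME — A ⇓ SSSZ, B ⇓ SSSZ

Reduction:
Term A:
  start: add(add(Z, SSSZ), mul(Z, SSSZ))
  step 1: add(SSSZ, mul(Z, SSSZ))
  step 2: S(add(SSZ, mul(Z, SSSZ)))
  step 3: S(S(add(SZ, mul(Z, SSSZ))))
  step 4: S(S(S(add(Z, mul(Z, SSSZ)))))
  step 5: S(S(S(mul(Z, SSSZ))))
  step 6: SSSZ

Term B:
  start: mul(add(SSSZ, Z), add(Z, SZ))
  step 1: mul(S(add(SSZ, Z)), add(Z, SZ))
  step 2: add(add(Z, SZ), mul(add(SSZ, Z), add(Z, SZ)))
  step 3: add(SZ, mul(add(SSZ, Z), add(Z, SZ)))
  step 4: S(add(Z, mul(add(SSZ, Z), add(Z, SZ))))
  step 5: S(mul(add(SSZ, Z), add(Z, SZ)))
  step 6: S(mul(S(add(SZ, Z)), add(Z, SZ)))
  step 7: S(add(add(Z, SZ), mul(add(SZ, Z), add(Z, SZ))))
  step 8: S(add(SZ, mul(add(SZ, Z), add(Z, SZ))))
  step 9: S(S(add(Z, mul(add(SZ, Z), add(Z, SZ)))))
  step 10: S(S(mul(add(SZ, Z), add(Z, SZ))))
  step 11: S(S(mul(S(add(Z, Z)), add(Z, SZ))))
  step 12: S(S(add(add(Z, SZ), mul(add(Z, Z), add(Z, SZ)))))
  step 13: S(S(add(SZ, mul(add(Z, Z), add(Z, SZ)))))
  step 14: S(S(S(add(Z, mul(add(Z, Z), add(Z, SZ))))))
  step 15: S(S(S(mul(add(Z, Z), add(Z, SZ)))))
  step 16: S(S(S(mul(Z, add(Z, SZ)))))
  step 17: SSSZ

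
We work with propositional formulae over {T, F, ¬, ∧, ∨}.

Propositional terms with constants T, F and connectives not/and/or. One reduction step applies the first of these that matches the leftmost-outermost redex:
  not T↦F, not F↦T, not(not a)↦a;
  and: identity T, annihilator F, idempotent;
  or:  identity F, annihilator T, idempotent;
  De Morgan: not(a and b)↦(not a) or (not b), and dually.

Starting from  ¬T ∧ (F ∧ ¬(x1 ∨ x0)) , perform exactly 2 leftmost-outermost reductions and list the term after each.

  start: ¬T ∧ (F ∧ ¬(x1 ∨ x0))
  step 1: F ∧ (F ∧ ¬(x1 ∨ x0))
  step 2: F

Answer: after 2 steps: F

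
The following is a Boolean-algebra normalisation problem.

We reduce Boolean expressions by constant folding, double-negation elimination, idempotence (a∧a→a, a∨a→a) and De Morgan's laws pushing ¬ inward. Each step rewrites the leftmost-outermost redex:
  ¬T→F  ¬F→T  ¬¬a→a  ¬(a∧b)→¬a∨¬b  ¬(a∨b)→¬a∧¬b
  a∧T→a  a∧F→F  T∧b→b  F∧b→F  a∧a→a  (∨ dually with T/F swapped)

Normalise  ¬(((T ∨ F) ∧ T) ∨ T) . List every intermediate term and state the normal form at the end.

Answer: normal form = F  (in 8 steps)

Derivation:
  start: ¬(((T ∨ F) ∧ T) ∨ T)
  [1] ¬((T ∨ F) ∧ T) ∧ ¬T
  [2] (¬(T ∨ F) ∨ ¬T) ∧ ¬T
  [3] ((¬T ∧ ¬F) ∨ ¬T) ∧ ¬T
  [4] ((F ∧ ¬F) ∨ ¬T) ∧ ¬T
  [5] (F ∨ ¬T) ∧ ¬T
  [6] ¬T ∧ ¬T
  [7] ¬T
  [8] F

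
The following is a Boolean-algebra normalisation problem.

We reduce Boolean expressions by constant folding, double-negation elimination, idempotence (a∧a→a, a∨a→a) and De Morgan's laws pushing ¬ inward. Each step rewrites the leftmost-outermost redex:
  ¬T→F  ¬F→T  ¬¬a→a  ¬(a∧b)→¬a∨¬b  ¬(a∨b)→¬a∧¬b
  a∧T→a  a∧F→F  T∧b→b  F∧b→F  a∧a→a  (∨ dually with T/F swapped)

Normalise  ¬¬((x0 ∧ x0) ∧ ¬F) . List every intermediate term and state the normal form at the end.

Answer: normal form = x0  (in 4 steps)

Reduction:
  start: ¬¬((x0 ∧ x0) ∧ ¬F)
  step 1: (x0 ∧ x0) ∧ ¬F
  step 2: x0 ∧ ¬F
  step 3: x0 ∧ T
  step 4: x0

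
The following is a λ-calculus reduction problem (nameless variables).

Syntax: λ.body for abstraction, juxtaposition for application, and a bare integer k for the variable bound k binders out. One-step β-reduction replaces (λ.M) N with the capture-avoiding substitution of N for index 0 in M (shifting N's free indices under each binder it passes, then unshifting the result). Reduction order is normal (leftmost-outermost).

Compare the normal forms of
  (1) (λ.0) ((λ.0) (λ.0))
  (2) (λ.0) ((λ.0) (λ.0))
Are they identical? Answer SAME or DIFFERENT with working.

Answer: SAME — A ⇓ λ.0, B ⇓ λ.0

Working:
Term A:
  start: (λ.0) ((λ.0) (λ.0))
  →1  (λ.0) (λ.0)
  →2  λ.0

Term B:
  start: (λ.0) ((λ.0) (λ.0))
  →1  (λ.0) (λ.0)
  →2  λ.0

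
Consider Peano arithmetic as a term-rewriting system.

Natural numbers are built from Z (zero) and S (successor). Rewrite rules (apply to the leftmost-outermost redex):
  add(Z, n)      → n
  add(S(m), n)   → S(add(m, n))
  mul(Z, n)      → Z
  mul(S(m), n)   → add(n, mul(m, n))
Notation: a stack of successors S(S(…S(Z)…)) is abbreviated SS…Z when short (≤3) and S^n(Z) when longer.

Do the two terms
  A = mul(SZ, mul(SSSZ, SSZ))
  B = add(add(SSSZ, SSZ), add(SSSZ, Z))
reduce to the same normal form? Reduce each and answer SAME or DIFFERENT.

Term A:
  start: mul(SZ, mul(SSSZ, SSZ))
  [1] add(mul(SSSZ, SSZ), mul(Z, mul(SSSZ, SSZ)))
  [2] add(add(SSZ, mul(SSZ, SSZ)), mul(Z, mul(SSSZ, SSZ)))
  [3] add(S(add(SZ, mul(SSZ, SSZ))), mul(Z, mul(SSSZ, SSZ)))
  [4] S(add(add(SZ, mul(SSZ, SSZ)), mul(Z, mul(SSSZ, SSZ))))
  [5] S(add(S(add(Z, mul(SSZ, SSZ))), mul(Z, mul(SSSZ, SSZ))))
  [6] S(S(add(add(Z, mul(SSZ, SSZ)), mul(Z, mul(SSSZ, SSZ)))))
  [7] S(S(add(mul(SSZ, SSZ), mul(Z, mul(SSSZ, SSZ)))))
  [8] S(S(add(add(SSZ, mul(SZ, SSZ)), mul(Z, mul(SSSZ, SSZ)))))
  [9] S(S(add(S(add(SZ, mul(SZ, SSZ))), mul(Z, mul(SSSZ, SSZ)))))
  [10] S(S(S(add(add(SZ, mul(SZ, SSZ)), mul(Z, mul(SSSZ, SSZ))))))
  [11] S(S(S(add(S(add(Z, mul(SZ, SSZ))), mul(Z, mul(SSSZ, SSZ))))))
  [12] S(S(S(S(add(add(Z, mul(SZ, SSZ)), mul(Z, mul(SSSZ, SSZ)))))))
  [13] S(S(S(S(add(mul(SZ, SSZ), mul(Z, mul(SSSZ, SSZ)))))))
  [14] S(S(S(S(add(add(SSZ, mul(Z, SSZ)), mul(Z, mul(SSSZ, SSZ)))))))
  [15] S(S(S(S(add(S(add(SZ, mul(Z, SSZ))), mul(Z, mul(SSSZ, SSZ)))))))
  [16] S(S(S(S(S(add(add(SZ, mul(Z, SSZ)), mul(Z, mul(SSSZ, SSZ))))))))
  [17] S(S(S(S(S(add(S(add(Z, mul(Z, SSZ))), mul(Z, mul(SSSZ, SSZ))))))))
  [18] S(S(S(S(S(S(add(add(Z, mul(Z, SSZ)), mul(Z, mul(SSSZ, SSZ)))))))))
  [19] S(S(S(S(S(S(add(mul(Z, SSZ), mul(Z, mul(SSSZ, SSZ)))))))))
  [20] S(S(S(S(S(S(add(Z, mul(Z, mul(SSSZ, SSZ)))))))))
  [21] S(S(S(S(S(S(mul(Z, mul(SSSZ, SSZ))))))))
  [22] S^6(Z)

Term B:
  start: add(add(SSSZ, SSZ), add(SSSZ, Z))
  [1] add(S(add(SSZ, SSZ)), add(SSSZ, Z))
  [2] S(add(add(SSZ, SSZ), add(SSSZ, Z)))
  [3] S(add(S(add(SZ, SSZ)), add(SSSZ, Z)))
  [4] S(S(add(add(SZ, SSZ), add(SSSZ, Z))))
  [5] S(S(add(S(add(Z, SSZ)), add(SSSZ, Z))))
  [6] S(S(S(add(add(Z, SSZ), add(SSSZ, Z)))))
  [7] S(S(S(add(SSZ, add(SSSZ, Z)))))
  [8] S(S(S(S(add(SZ, add(SSSZ, Z))))))
  [9] S(S(S(S(S(add(Z, add(SSSZ, Z)))))))
  [10] S(S(S(S(S(add(SSSZ, Z))))))
  [11] S(S(S(S(S(S(add(SSZ, Z)))))))
  [12] S(S(S(S(S(S(S(add(SZ, Z))))))))
  [13] S(S(S(S(S(S(S(S(add(Z, Z)))))))))
  [14] S^8(Z)

Answer: DIFFERENT — A ⇓ S^6(Z), B ⇓ S^8(Z)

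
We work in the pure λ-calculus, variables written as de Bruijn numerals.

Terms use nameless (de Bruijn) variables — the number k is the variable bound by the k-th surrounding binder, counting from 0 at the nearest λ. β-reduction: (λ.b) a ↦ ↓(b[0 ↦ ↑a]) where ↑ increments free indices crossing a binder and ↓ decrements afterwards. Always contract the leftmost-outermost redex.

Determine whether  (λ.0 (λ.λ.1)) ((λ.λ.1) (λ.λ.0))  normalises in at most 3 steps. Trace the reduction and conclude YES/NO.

  start: (λ.0 (λ.λ.1)) ((λ.λ.1) (λ.λ.0))
  →1  (λ.λ.1) (λ.λ.0) (λ.λ.1)
  →2  (λ.λ.λ.0) (λ.λ.1)
  →3  λ.λ.0

Answer: YES — reaches normal form λ.λ.0 in 3 ≤ 3 steps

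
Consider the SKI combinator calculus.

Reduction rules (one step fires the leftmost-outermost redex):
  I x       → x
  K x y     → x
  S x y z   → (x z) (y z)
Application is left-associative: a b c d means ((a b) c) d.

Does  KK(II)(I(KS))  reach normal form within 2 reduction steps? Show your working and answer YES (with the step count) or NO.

Answer: YES — reaches normal form K(KS) in 2 ≤ 2 steps

Reduction:
  start: KK(II)(I(KS))
  [1] K(I(KS))
  [2] K(KS)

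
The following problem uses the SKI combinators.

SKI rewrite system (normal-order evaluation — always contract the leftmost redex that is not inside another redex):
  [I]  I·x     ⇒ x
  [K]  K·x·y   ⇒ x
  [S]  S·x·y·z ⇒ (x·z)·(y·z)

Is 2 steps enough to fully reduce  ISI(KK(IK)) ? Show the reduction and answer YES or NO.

  start: ISI(KK(IK))
  [1] SI(KK(IK))
  [2] SIK

Answer: YES — reaches normal form SIK in 2 ≤ 2 steps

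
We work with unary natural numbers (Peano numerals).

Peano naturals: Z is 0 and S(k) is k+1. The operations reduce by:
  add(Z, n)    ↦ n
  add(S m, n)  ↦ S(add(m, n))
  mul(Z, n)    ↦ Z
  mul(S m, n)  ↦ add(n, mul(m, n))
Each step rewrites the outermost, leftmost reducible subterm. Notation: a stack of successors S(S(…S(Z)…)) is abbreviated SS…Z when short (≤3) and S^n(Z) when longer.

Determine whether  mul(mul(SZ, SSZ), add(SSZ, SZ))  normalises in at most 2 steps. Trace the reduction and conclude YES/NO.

Answer: NO — after 2 steps the term is mul(S(add(SZ, mul(Z, SSZ))), add(SSZ, SZ)), not yet normal

Working:
  start: mul(mul(SZ, SSZ), add(SSZ, SZ))
  step 1: mul(add(SSZ, mul(Z, SSZ)), add(SSZ, SZ))
  step 2: mul(S(add(SZ, mul(Z, SSZ))), add(SSZ, SZ))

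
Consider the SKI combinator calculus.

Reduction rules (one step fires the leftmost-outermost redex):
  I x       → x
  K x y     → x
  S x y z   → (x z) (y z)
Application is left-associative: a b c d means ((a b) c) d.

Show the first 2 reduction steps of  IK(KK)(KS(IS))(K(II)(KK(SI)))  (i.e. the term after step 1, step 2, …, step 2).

Answer: after 2 steps: KK(K(II)(KK(SI)))

Derivation:
  start: IK(KK)(KS(IS))(K(II)(KK(SI)))
  [1] K(KK)(KS(IS))(K(II)(KK(SI)))
  [2] KK(K(II)(KK(SI)))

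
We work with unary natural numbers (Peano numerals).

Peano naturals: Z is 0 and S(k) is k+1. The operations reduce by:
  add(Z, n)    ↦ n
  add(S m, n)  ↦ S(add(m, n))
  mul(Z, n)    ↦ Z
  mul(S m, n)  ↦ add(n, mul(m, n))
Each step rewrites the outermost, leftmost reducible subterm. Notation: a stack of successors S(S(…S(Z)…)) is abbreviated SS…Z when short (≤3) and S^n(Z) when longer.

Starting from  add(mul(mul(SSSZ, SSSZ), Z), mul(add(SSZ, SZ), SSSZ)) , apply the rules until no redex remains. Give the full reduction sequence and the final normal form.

  start: add(mul(mul(SSSZ, SSSZ), Z), mul(add(SSZ, SZ), SSSZ))
  step 1: add(mul(add(SSSZ, mul(SSZ, SSSZ)), Z), mul(add(SSZ, SZ), SSSZ))
  step 2: add(mul(S(add(SSZ, mul(SSZ, SSSZ))), Z), mul(add(SSZ, SZ), SSSZ))
  step 3: add(add(Z, mul(add(SSZ, mul(SSZ, SSSZ)), Z)), mul(add(SSZ, SZ), SSSZ))
  step 4: add(mul(add(SSZ, mul(SSZ, SSSZ)), Z), mul(add(SSZ, SZ), SSSZ))
  step 5: add(mul(S(add(SZ, mul(SSZ, SSSZ))), Z), mul(add(SSZ, SZ), SSSZ))
  step 6: add(add(Z, mul(add(SZ, mul(SSZ, SSSZ)), Z)), mul(add(SSZ, SZ), SSSZ))
  step 7: add(mul(add(SZ, mul(SSZ, SSSZ)), Z), mul(add(SSZ, SZ), SSSZ))
  step 8: add(mul(S(add(Z, mul(SSZ, SSSZ))), Z), mul(add(SSZ, SZ), SSSZ))
  step 9: add(add(Z, mul(add(Z, mul(SSZ, SSSZ)), Z)), mul(add(SSZ, SZ), SSSZ))
  step 10: add(mul(add(Z, mul(SSZ, SSSZ)), Z), mul(add(SSZ, SZ), SSSZ))
  step 11: add(mul(mul(SSZ, SSSZ), Z), mul(add(SSZ, SZ), SSSZ))
  step 12: add(mul(add(SSSZ, mul(SZ, SSSZ)), Z), mul(add(SSZ, SZ), SSSZ))
  step 13: add(mul(S(add(SSZ, mul(SZ, SSSZ))), Z), mul(add(SSZ, SZ), SSSZ))
  step 14: add(add(Z, mul(add(SSZ, mul(SZ, SSSZ)), Z)), mul(add(SSZ, SZ), SSSZ))
  step 15: add(mul(add(SSZ, mul(SZ, SSSZ)), Z), mul(add(SSZ, SZ), SSSZ))
  step 16: add(mul(S(add(SZ, mul(SZ, SSSZ))), Z), mul(add(SSZ, SZ), SSSZ))
  step 17: add(add(Z, mul(add(SZ, mul(SZ, SSSZ)), Z)), mul(add(SSZ, SZ), SSSZ))
  step 18: add(mul(add(SZ, mul(SZ, SSSZ)), Z), mul(add(SSZ, SZ), SSSZ))
  step 19: add(mul(S(add(Z, mul(SZ, SSSZ))), Z), mul(add(SSZ, SZ), SSSZ))
  step 20: add(add(Z, mul(add(Z, mul(SZ, SSSZ)), Z)), mul(add(SSZ, SZ), SSSZ))
  step 21: add(mul(add(Z, mul(SZ, SSSZ)), Z), mul(add(SSZ, SZ), SSSZ))
  step 22: add(mul(mul(SZ, SSSZ), Z), mul(add(SSZ, SZ), SSSZ))
  step 23: add(mul(add(SSSZ, mul(Z, SSSZ)), Z), mul(add(SSZ, SZ), SSSZ))
  step 24: add(mul(S(add(SSZ, mul(Z, SSSZ))), Z), mul(add(SSZ, SZ), SSSZ))
  step 25: add(add(Z, mul(add(SSZ, mul(Z, SSSZ)), Z)), mul(add(SSZ, SZ), SSSZ))
  step 26: add(mul(add(SSZ, mul(Z, SSSZ)), Z), mul(add(SSZ, SZ), SSSZ))
  step 27: add(mul(S(add(SZ, mul(Z, SSSZ))), Z), mul(add(SSZ, SZ), SSSZ))
  step 28: add(add(Z, mul(add(SZ, mul(Z, SSSZ)), Z)), mul(add(SSZ, SZ), SSSZ))
  step 29: add(mul(add(SZ, mul(Z, SSSZ)), Z), mul(add(SSZ, SZ), SSSZ))
  step 30: add(mul(S(add(Z, mul(Z, SSSZ))), Z), mul(add(SSZ, SZ), SSSZ))
  step 31: add(add(Z, mul(add(Z, mul(Z, SSSZ)), Z)), mul(add(SSZ, SZ), SSSZ))
  step 32: add(mul(add(Z, mul(Z, SSSZ)), Z), mul(add(SSZ, SZ), SSSZ))
  step 33: add(mul(mul(Z, SSSZ), Z), mul(add(SSZ, SZ), SSSZ))
  step 34: add(mul(Z, Z), mul(add(SSZ, SZ), SSSZ))
  step 35: add(Z, mul(add(SSZ, SZ), SSSZ))
  step 36: mul(add(SSZ, SZ), SSSZ)
  step 37: mul(S(add(SZ, SZ)), SSSZ)
  step 38: add(SSSZ, mul(add(SZ, SZ), SSSZ))
  step 39: S(add(SSZ, mul(add(SZ, SZ), SSSZ)))
  step 40: S(S(add(SZ, mul(add(SZ, SZ), SSSZ))))
  step 41: S(S(S(add(Z, mul(add(SZ, SZ), SSSZ)))))
  step 42: S(S(S(mul(add(SZ, SZ), SSSZ))))
  step 43: S(S(S(mul(S(add(Z, SZ)), SSSZ))))
  step 44: S(S(S(add(SSSZ, mul(add(Z, SZ), SSSZ)))))
  step 45: S(S(S(S(add(SSZ, mul(add(Z, SZ), SSSZ))))))
  step 46: S(S(S(S(S(add(SZ, mul(add(Z, SZ), SSSZ)))))))
  step 47: S(S(S(S(S(S(add(Z, mul(add(Z, SZ), SSSZ))))))))
  step 48: S(S(S(S(S(S(mul(add(Z, SZ), SSSZ)))))))
  step 49: S(S(S(S(S(S(mul(SZ, SSSZ)))))))
  step 50: S(S(S(S(S(S(add(SSSZ, mul(Z, SSSZ))))))))
  step 51: S(S(S(S(S(S(S(add(SSZ, mul(Z, SSSZ)))))))))
  step 52: S(S(S(S(S(S(S(S(add(SZ, mul(Z, SSSZ))))))))))
  step 53: S(S(S(S(S(S(S(S(S(add(Z, mul(Z, SSSZ)))))))))))
  step 54: S(S(S(S(S(S(S(S(S(mul(Z, SSSZ))))))))))
  step 55: S^9(Z)

Answer: normal form = S^9(Z)  (in 55 steps)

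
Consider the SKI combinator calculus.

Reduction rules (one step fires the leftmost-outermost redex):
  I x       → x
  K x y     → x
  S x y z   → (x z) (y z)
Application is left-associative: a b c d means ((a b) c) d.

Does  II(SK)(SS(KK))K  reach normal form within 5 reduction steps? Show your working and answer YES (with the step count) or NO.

  start: II(SK)(SS(KK))K
  step 1: I(SK)(SS(KK))K
  step 2: SK(SS(KK))K
  step 3: KK(SS(KK)K)
  step 4: K

Answer: YES — reaches normal form K in 4 ≤ 5 steps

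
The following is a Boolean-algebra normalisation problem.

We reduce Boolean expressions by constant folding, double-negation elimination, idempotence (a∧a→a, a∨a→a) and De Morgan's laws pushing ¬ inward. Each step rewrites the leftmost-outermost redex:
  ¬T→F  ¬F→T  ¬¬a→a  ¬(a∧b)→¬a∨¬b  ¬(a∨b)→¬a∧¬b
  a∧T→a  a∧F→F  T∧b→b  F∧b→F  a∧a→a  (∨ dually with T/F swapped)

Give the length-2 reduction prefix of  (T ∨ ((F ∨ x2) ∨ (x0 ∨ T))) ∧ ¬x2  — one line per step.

Answer: after 2 steps: ¬x2

Working:
  start: (T ∨ ((F ∨ x2) ∨ (x0 ∨ T))) ∧ ¬x2
  →1  T ∧ ¬x2
  →2  ¬x2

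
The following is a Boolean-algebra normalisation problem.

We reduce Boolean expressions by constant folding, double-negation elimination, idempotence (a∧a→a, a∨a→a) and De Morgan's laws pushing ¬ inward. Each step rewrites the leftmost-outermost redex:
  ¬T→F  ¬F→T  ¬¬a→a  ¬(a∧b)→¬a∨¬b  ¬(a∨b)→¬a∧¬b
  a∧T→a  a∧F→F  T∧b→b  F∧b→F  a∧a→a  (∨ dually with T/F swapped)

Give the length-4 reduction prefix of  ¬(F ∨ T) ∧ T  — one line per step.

Answer: after 4 steps: ¬T

Reduction:
  start: ¬(F ∨ T) ∧ T
  →1  ¬(F ∨ T)
  →2  ¬F ∧ ¬T
  →3  T ∧ ¬T
  →4  ¬T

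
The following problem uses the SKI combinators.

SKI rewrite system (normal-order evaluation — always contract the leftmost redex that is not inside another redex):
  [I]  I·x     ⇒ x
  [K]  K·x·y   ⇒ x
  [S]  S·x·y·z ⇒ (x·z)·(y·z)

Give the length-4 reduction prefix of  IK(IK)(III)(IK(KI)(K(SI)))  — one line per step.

  start: IK(IK)(III)(IK(KI)(K(SI)))
  step 1: K(IK)(III)(IK(KI)(K(SI)))
  step 2: IK(IK(KI)(K(SI)))
  step 3: K(IK(KI)(K(SI)))
  step 4: K(K(KI)(K(SI)))

Answer: after 4 steps: K(K(KI)(K(SI)))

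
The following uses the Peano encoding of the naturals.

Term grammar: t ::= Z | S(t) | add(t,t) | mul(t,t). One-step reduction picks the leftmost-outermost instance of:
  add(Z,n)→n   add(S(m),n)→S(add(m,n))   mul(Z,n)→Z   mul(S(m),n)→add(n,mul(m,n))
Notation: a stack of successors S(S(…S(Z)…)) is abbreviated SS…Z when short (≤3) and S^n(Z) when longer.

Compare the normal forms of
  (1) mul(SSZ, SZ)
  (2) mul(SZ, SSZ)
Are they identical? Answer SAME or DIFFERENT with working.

Answer: SAME — A ⇓ SSZ, B ⇓ SSZ

Working:
Term A:
  start: mul(SSZ, SZ)
  →1  add(SZ, mul(SZ, SZ))
  →2  S(add(Z, mul(SZ, SZ)))
  →3  S(mul(SZ, SZ))
  →4  S(add(SZ, mul(Z, SZ)))
  →5  S(S(add(Z, mul(Z, SZ))))
  →6  S(S(mul(Z, SZ)))
  →7  SSZ

Term B:
  start: mul(SZ, SSZ)
  →1  add(SSZ, mul(Z, SSZ))
  →2  S(add(SZ, mul(Z, SSZ)))
  →3  S(S(add(Z, mul(Z, SSZ))))
  →4  S(S(mul(Z, SSZ)))
  →5  SSZ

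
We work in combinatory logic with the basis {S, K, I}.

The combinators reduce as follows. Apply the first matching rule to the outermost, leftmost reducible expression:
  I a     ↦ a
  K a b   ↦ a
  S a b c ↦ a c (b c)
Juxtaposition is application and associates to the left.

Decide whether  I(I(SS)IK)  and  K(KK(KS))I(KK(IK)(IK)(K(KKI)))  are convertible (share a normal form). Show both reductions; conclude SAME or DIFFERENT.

Answer: DIFFERENT — A ⇓ SKK, B ⇓ KK

Derivation:
Term A:
  start: I(I(SS)IK)
  [1] I(SS)IK
  [2] SSIK
  [3] SK(IK)
  [4] SKK

Term B:
  start: K(KK(KS))I(KK(IK)(IK)(K(KKI)))
  [1] KK(KS)(KK(IK)(IK)(K(KKI)))
  [2] K(KK(IK)(IK)(K(KKI)))
  [3] K(K(IK)(K(KKI)))
  [4] K(IK)
  [5] KK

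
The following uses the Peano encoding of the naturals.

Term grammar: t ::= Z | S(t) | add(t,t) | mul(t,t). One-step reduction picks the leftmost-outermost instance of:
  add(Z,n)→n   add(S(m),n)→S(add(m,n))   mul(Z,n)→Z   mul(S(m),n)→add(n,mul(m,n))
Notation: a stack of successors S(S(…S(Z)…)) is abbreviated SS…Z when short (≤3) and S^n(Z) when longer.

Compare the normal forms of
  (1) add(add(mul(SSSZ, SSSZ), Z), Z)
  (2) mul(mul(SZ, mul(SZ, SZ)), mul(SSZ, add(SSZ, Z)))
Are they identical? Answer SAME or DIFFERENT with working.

Answer: DIFFERENT — A ⇓ S^9(Z), B ⇓ S^4(Z)

Working:
Term A:
  start: add(add(mul(SSSZ, SSSZ), Z), Z)
  [1] add(add(add(SSSZ, mul(SSZ, SSSZ)), Z), Z)
  [2] add(add(S(add(SSZ, mul(SSZ, SSSZ))), Z), Z)
  [3] add(S(add(add(SSZ, mul(SSZ, SSSZ)), Z)), Z)
  [4] S(add(add(add(SSZ, mul(SSZ, SSSZ)), Z), Z))
  [5] S(add(add(S(add(SZ, mul(SSZ, SSSZ))), Z), Z))
  [6] S(add(S(add(add(SZ, mul(SSZ, SSSZ)), Z)), Z))
  [7] S(S(add(add(add(SZ, mul(SSZ, SSSZ)), Z), Z)))
  [8] S(S(add(add(S(add(Z, mul(SSZ, SSSZ))), Z), Z)))
  [9] S(S(add(S(add(add(Z, mul(SSZ, SSSZ)), Z)), Z)))
  [10] S(S(S(add(add(add(Z, mul(SSZ, SSSZ)), Z), Z))))
  [11] S(S(S(add(add(mul(SSZ, SSSZ), Z), Z))))
  [12] S(S(S(add(add(add(SSSZ, mul(SZ, SSSZ)), Z), Z))))
  [13] S(S(S(add(add(S(add(SSZ, mul(SZ, SSSZ))), Z), Z))))
  [14] S(S(S(add(S(add(add(SSZ, mul(SZ, SSSZ)), Z)), Z))))
  [15] S(S(S(S(add(add(add(SSZ, mul(SZ, SSSZ)), Z), Z)))))
  [16] S(S(S(S(add(add(S(add(SZ, mul(SZ, SSSZ))), Z), Z)))))
  [17] S(S(S(S(add(S(add(add(SZ, mul(SZ, SSSZ)), Z)), Z)))))
  [18] S(S(S(S(S(add(add(add(SZ, mul(SZ, SSSZ)), Z), Z))))))
  [19] S(S(S(S(S(add(add(S(add(Z, mul(SZ, SSSZ))), Z), Z))))))
  [20] S(S(S(S(S(add(S(add(add(Z, mul(SZ, SSSZ)), Z)), Z))))))
  [21] S(S(S(S(S(S(add(add(add(Z, mul(SZ, SSSZ)), Z), Z)))))))
  [22] S(S(S(S(S(S(add(add(mul(SZ, SSSZ), Z), Z)))))))
  [23] S(S(S(S(S(S(add(add(add(SSSZ, mul(Z, SSSZ)), Z), Z)))))))
  [24] S(S(S(S(S(S(add(add(S(add(SSZ, mul(Z, SSSZ))), Z), Z)))))))
  [25] S(S(S(S(S(S(add(S(add(add(SSZ, mul(Z, SSSZ)), Z)), Z)))))))
  [26] S(S(S(S(S(S(S(add(add(add(SSZ, mul(Z, SSSZ)), Z), Z))))))))
  [27] S(S(S(S(S(S(S(add(add(S(add(SZ, mul(Z, SSSZ))), Z), Z))))))))
  [28] S(S(S(S(S(S(S(add(S(add(add(SZ, mul(Z, SSSZ)), Z)), Z))))))))
  [29] S(S(S(S(S(S(S(S(add(add(add(SZ, mul(Z, SSSZ)), Z), Z)))))))))
  [30] S(S(S(S(S(S(S(S(add(add(S(add(Z, mul(Z, SSSZ))), Z), Z)))))))))
  [31] S(S(S(S(S(S(S(S(add(S(add(add(Z, mul(Z, SSSZ)), Z)), Z)))))))))
  [32] S(S(S(S(S(S(S(S(S(add(add(add(Z, mul(Z, SSSZ)), Z), Z))))))))))
  [33] S(S(S(S(S(S(S(S(S(add(add(mul(Z, SSSZ), Z), Z))))))))))
  [34] S(S(S(S(S(S(S(S(S(add(add(Z, Z), Z))))))))))
  [35] S(S(S(S(S(S(S(S(S(add(Z, Z))))))))))
  [36] S^9(Z)

Term B:
  start: mul(mul(SZ, mul(SZ, SZ)), mul(SSZ, add(SSZ, Z)))
  [1] mul(add(mul(SZ, SZ), mul(Z, mul(SZ, SZ))), mul(SSZ, add(SSZ, Z)))
  [2] mul(add(add(SZ, mul(Z, SZ)), mul(Z, mul(SZ, SZ))), mul(SSZ, add(SSZ, Z)))
  [3] mul(add(S(add(Z, mul(Z, SZ))), mul(Z, mul(SZ, SZ))), mul(SSZ, add(SSZ, Z)))
  [4] mul(S(add(add(Z, mul(Z, SZ)), mul(Z, mul(SZ, SZ)))), mul(SSZ, add(SSZ, Z)))
  [5] add(mul(SSZ, add(SSZ, Z)), mul(add(add(Z, mul(Z, SZ)), mul(Z, mul(SZ, SZ))), mul(SSZ, add(SSZ, Z))))
  [6] add(add(add(SSZ, Z), mul(SZ, add(SSZ, Z))), mul(add(add(Z, mul(Z, SZ)), mul(Z, mul(SZ, SZ))), mul(SSZ, add(SSZ, Z))))
  [7] add(add(S(add(SZ, Z)), mul(SZ, add(SSZ, Z))), mul(add(add(Z, mul(Z, SZ)), mul(Z, mul(SZ, SZ))), mul(SSZ, add(SSZ, Z))))
  [8] add(S(add(add(SZ, Z), mul(SZ, add(SSZ, Z)))), mul(add(add(Z, mul(Z, SZ)), mul(Z, mul(SZ, SZ))), mul(SSZ, add(SSZ, Z))))
  [9] S(add(add(add(SZ, Z), mul(SZ, add(SSZ, Z))), mul(add(add(Z, mul(Z, SZ)), mul(Z, mul(SZ, SZ))), mul(SSZ, add(SSZ, Z)))))
  [10] S(add(add(S(add(Z, Z)), mul(SZ, add(SSZ, Z))), mul(add(add(Z, mul(Z, SZ)), mul(Z, mul(SZ, SZ))), mul(SSZ, add(SSZ, Z)))))
  [11] S(add(S(add(add(Z, Z), mul(SZ, add(SSZ, Z)))), mul(add(add(Z, mul(Z, SZ)), mul(Z, mul(SZ, SZ))), mul(SSZ, add(SSZ, Z)))))
  [12] S(S(add(add(add(Z, Z), mul(SZ, add(SSZ, Z))), mul(add(add(Z, mul(Z, SZ)), mul(Z, mul(SZ, SZ))), mul(SSZ, add(SSZ, Z))))))
  [13] S(S(add(add(Z, mul(SZ, add(SSZ, Z))), mul(add(add(Z, mul(Z, SZ)), mul(Z, mul(SZ, SZ))), mul(SSZ, add(SSZ, Z))))))
  [14] S(S(add(mul(SZ, add(SSZ, Z)), mul(add(add(Z, mul(Z, SZ)), mul(Z, mul(SZ, SZ))), mul(SSZ, add(SSZ, Z))))))
  [15] S(S(add(add(add(SSZ, Z), mul(Z, add(SSZ, Z))), mul(add(add(Z, mul(Z, SZ)), mul(Z, mul(SZ, SZ))), mul(SSZ, add(SSZ, Z))))))
  [16] S(S(add(add(S(add(SZ, Z)), mul(Z, add(SSZ, Z))), mul(add(add(Z, mul(Z, SZ)), mul(Z, mul(SZ, SZ))), mul(SSZ, add(SSZ, Z))))))
  [17] S(S(add(S(add(add(SZ, Z), mul(Z, add(SSZ, Z)))), mul(add(add(Z, mul(Z, SZ)), mul(Z, mul(SZ, SZ))), mul(SSZ, add(SSZ, Z))))))
  [18] S(S(S(add(add(add(SZ, Z), mul(Z, add(SSZ, Z))), mul(add(add(Z, mul(Z, SZ)), mul(Z, mul(SZ, SZ))), mul(SSZ, add(SSZ, Z)))))))
  [19] S(S(S(add(add(S(add(Z, Z)), mul(Z, add(SSZ, Z))), mul(add(add(Z, mul(Z, SZ)), mul(Z, mul(SZ, SZ))), mul(SSZ, add(SSZ, Z)))))))
  [20] S(S(S(add(S(add(add(Z, Z), mul(Z, add(SSZ, Z)))), mul(add(add(Z, mul(Z, SZ)), mul(Z, mul(SZ, SZ))), mul(SSZ, add(SSZ, Z)))))))
  [21] S(S(S(S(add(add(add(Z, Z), mul(Z, add(SSZ, Z))), mul(add(add(Z, mul(Z, SZ)), mul(Z, mul(SZ, SZ))), mul(SSZ, add(SSZ, Z))))))))
  [22] S(S(S(S(add(add(Z, mul(Z, add(SSZ, Z))), mul(add(add(Z, mul(Z, SZ)), mul(Z, mul(SZ, SZ))), mul(SSZ, add(SSZ, Z))))))))
  [23] S(S(S(S(add(mul(Z, add(SSZ, Z)), mul(add(add(Z, mul(Z, SZ)), mul(Z, mul(SZ, SZ))), mul(SSZ, add(SSZ, Z))))))))
  [24] S(S(S(S(add(Z, mul(add(add(Z, mul(Z, SZ)), mul(Z, mul(SZ, SZ))), mul(SSZ, add(SSZ, Z))))))))
  [25] S(S(S(S(mul(add(add(Z, mul(Z, SZ)), mul(Z, mul(SZ, SZ))), mul(SSZ, add(SSZ, Z)))))))
  [26] S(S(S(S(mul(add(mul(Z, SZ), mul(Z, mul(SZ, SZ))), mul(SSZ, add(SSZ, Z)))))))
  [27] S(S(S(S(mul(add(Z, mul(Z, mul(SZ, SZ))), mul(SSZ, add(SSZ, Z)))))))
  [28] S(S(S(S(mul(mul(Z, mul(SZ, SZ)), mul(SSZ, add(SSZ, Z)))))))
  [29] S(S(S(S(mul(Z, mul(SSZ, add(SSZ, Z)))))))
  [30] S^4(Z)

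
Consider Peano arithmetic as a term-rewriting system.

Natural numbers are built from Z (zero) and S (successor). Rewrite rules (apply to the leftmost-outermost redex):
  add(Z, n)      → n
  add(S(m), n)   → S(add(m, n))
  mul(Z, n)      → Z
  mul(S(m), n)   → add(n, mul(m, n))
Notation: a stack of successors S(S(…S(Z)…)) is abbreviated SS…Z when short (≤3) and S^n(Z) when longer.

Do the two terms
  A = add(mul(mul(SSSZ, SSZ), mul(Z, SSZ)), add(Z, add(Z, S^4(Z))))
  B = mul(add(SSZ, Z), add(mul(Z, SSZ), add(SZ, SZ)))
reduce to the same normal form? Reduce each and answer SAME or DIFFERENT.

Answer: SAME — A ⇓ S^4(Z), B ⇓ S^4(Z)

Working:
Term A:
  start: add(mul(mul(SSSZ, SSZ), mul(Z, SSZ)), add(Z, add(Z, S^4(Z))))
  →1  add(mul(add(SSZ, mul(SSZ, SSZ)), mul(Z, SSZ)), add(Z, add(Z, S^4(Z))))
  →2  add(mul(S(add(SZ, mul(SSZ, SSZ))), mul(Z, SSZ)), add(Z, add(Z, S^4(Z))))
  →3  add(add(mul(Z, SSZ), mul(add(SZ, mul(SSZ, SSZ)), mul(Z, SSZ))), add(Z, add(Z, S^4(Z))))
  →4  add(add(Z, mul(add(SZ, mul(SSZ, SSZ)), mul(Z, SSZ))), add(Z, add(Z, S^4(Z))))
  →5  add(mul(add(SZ, mul(SSZ, SSZ)), mul(Z, SSZ)), add(Z, add(Z, S^4(Z))))
  →6  add(mul(S(add(Z, mul(SSZ, SSZ))), mul(Z, SSZ)), add(Z, add(Z, S^4(Z))))
  →7  add(add(mul(Z, SSZ), mul(add(Z, mul(SSZ, SSZ)), mul(Z, SSZ))), add(Z, add(Z, S^4(Z))))
  →8  add(add(Z, mul(add(Z, mul(SSZ, SSZ)), mul(Z, SSZ))), add(Z, add(Z, S^4(Z))))
  →9  add(mul(add(Z, mul(SSZ, SSZ)), mul(Z, SSZ)), add(Z, add(Z, S^4(Z))))
  →10  add(mul(mul(SSZ, SSZ), mul(Z, SSZ)), add(Z, add(Z, S^4(Z))))
  →11  add(mul(add(SSZ, mul(SZ, SSZ)), mul(Z, SSZ)), add(Z, add(Z, S^4(Z))))
  →12  add(mul(S(add(SZ, mul(SZ, SSZ))), mul(Z, SSZ)), add(Z, add(Z, S^4(Z))))
  →13  add(add(mul(Z, SSZ), mul(add(SZ, mul(SZ, SSZ)), mul(Z, SSZ))), add(Z, add(Z, S^4(Z))))
  →14  add(add(Z, mul(add(SZ, mul(SZ, SSZ)), mul(Z, SSZ))), add(Z, add(Z, S^4(Z))))
  →15  add(mul(add(SZ, mul(SZ, SSZ)), mul(Z, SSZ)), add(Z, add(Z, S^4(Z))))
  →16  add(mul(S(add(Z, mul(SZ, SSZ))), mul(Z, SSZ)), add(Z, add(Z, S^4(Z))))
  →17  add(add(mul(Z, SSZ), mul(add(Z, mul(SZ, SSZ)), mul(Z, SSZ))), add(Z, add(Z, S^4(Z))))
  →18  add(add(Z, mul(add(Z, mul(SZ, SSZ)), mul(Z, SSZ))), add(Z, add(Z, S^4(Z))))
  →19  add(mul(add(Z, mul(SZ, SSZ)), mul(Z, SSZ)), add(Z, add(Z, S^4(Z))))
  →20  add(mul(mul(SZ, SSZ), mul(Z, SSZ)), add(Z, add(Z, S^4(Z))))
  →21  add(mul(add(SSZ, mul(Z, SSZ)), mul(Z, SSZ)), add(Z, add(Z, S^4(Z))))
  →22  add(mul(S(add(SZ, mul(Z, SSZ))), mul(Z, SSZ)), add(Z, add(Z, S^4(Z))))
  →23  add(add(mul(Z, SSZ), mul(add(SZ, mul(Z, SSZ)), mul(Z, SSZ))), add(Z, add(Z, S^4(Z))))
  →24  add(add(Z, mul(add(SZ, mul(Z, SSZ)), mul(Z, SSZ))), add(Z, add(Z, S^4(Z))))
  →25  add(mul(add(SZ, mul(Z, SSZ)), mul(Z, SSZ)), add(Z, add(Z, S^4(Z))))
  →26  add(mul(S(add(Z, mul(Z, SSZ))), mul(Z, SSZ)), add(Z, add(Z, S^4(Z))))
  →27  add(add(mul(Z, SSZ), mul(add(Z, mul(Z, SSZ)), mul(Z, SSZ))), add(Z, add(Z, S^4(Z))))
  →28  add(add(Z, mul(add(Z, mul(Z, SSZ)), mul(Z, SSZ))), add(Z, add(Z, S^4(Z))))
  →29  add(mul(add(Z, mul(Z, SSZ)), mul(Z, SSZ)), add(Z, add(Z, S^4(Z))))
  →30  add(mul(mul(Z, SSZ), mul(Z, SSZ)), add(Z, add(Z, S^4(Z))))
  →31  add(mul(Z, mul(Z, SSZ)), add(Z, add(Z, S^4(Z))))
  →32  add(Z, add(Z, add(Z, S^4(Z))))
  →33  add(Z, add(Z, S^4(Z)))
  →34  add(Z, S^4(Z))
  →35  S^4(Z)

Term B:
  start: mul(add(SSZ, Z), add(mul(Z, SSZ), add(SZ, SZ)))
  →1  mul(S(add(SZ, Z)), add(mul(Z, SSZ), add(SZ, SZ)))
  →2  add(add(mul(Z, SSZ), add(SZ, SZ)), mul(add(SZ, Z), add(mul(Z, SSZ), add(SZ, SZ))))
  →3  add(add(Z, add(SZ, SZ)), mul(add(SZ, Z), add(mul(Z, SSZ), add(SZ, SZ))))
  →4  add(add(SZ, SZ), mul(add(SZ, Z), add(mul(Z, SSZ), add(SZ, SZ))))
  →5  add(S(add(Z, SZ)), mul(add(SZ, Z), add(mul(Z, SSZ), add(SZ, SZ))))
  →6  S(add(add(Z, SZ), mul(add(SZ, Z), add(mul(Z, SSZ), add(SZ, SZ)))))
  →7  S(add(SZ, mul(add(SZ, Z), add(mul(Z, SSZ), add(SZ, SZ)))))
  →8  S(S(add(Z, mul(add(SZ, Z), add(mul(Z, SSZ), add(SZ, SZ))))))
  →9  S(S(mul(add(SZ, Z), add(mul(Z, SSZ), add(SZ, SZ)))))
  →10  S(S(mul(S(add(Z, Z)), add(mul(Z, SSZ), add(SZ, SZ)))))
  →11  S(S(add(add(mul(Z, SSZ), add(SZ, SZ)), mul(add(Z, Z), add(mul(Z, SSZ), add(SZ, SZ))))))
  →12  S(S(add(add(Z, add(SZ, SZ)), mul(add(Z, Z), add(mul(Z, SSZ), add(SZ, SZ))))))
  →13  S(S(add(add(SZ, SZ), mul(add(Z, Z), add(mul(Z, SSZ), add(SZ, SZ))))))
  →14  S(S(add(S(add(Z, SZ)), mul(add(Z, Z), add(mul(Z, SSZ), add(SZ, SZ))))))
  →15  S(S(S(add(add(Z, SZ), mul(add(Z, Z), add(mul(Z, SSZ), add(SZ, SZ)))))))
  →16  S(S(S(add(SZ, mul(add(Z, Z), add(mul(Z, SSZ), add(SZ, SZ)))))))
  →17  S(S(S(S(add(Z, mul(add(Z, Z), add(mul(Z, SSZ), add(SZ, SZ))))))))
  →18  S(S(S(S(mul(add(Z, Z), add(mul(Z, SSZ), add(SZ, SZ)))))))
  →19  S(S(S(S(mul(Z, add(mul(Z, SSZ), add(SZ, SZ)))))))
  →20  S^4(Z)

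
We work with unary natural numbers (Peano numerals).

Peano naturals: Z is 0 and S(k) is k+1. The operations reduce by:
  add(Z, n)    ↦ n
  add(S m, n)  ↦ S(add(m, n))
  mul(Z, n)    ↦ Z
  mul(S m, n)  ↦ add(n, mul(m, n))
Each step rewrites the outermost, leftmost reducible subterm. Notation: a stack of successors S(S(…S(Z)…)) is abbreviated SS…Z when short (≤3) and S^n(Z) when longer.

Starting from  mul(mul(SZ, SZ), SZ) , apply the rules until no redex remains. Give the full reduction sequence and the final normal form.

Answer: normal form = SZ  (in 8 steps)

Derivation:
  start: mul(mul(SZ, SZ), SZ)
  [1] mul(add(SZ, mul(Z, SZ)), SZ)
  [2] mul(S(add(Z, mul(Z, SZ))), SZ)
  [3] add(SZ, mul(add(Z, mul(Z, SZ)), SZ))
  [4] S(add(Z, mul(add(Z, mul(Z, SZ)), SZ)))
  [5] S(mul(add(Z, mul(Z, SZ)), SZ))
  [6] S(mul(mul(Z, SZ), SZ))
  [7] S(mul(Z, SZ))
  [8] SZ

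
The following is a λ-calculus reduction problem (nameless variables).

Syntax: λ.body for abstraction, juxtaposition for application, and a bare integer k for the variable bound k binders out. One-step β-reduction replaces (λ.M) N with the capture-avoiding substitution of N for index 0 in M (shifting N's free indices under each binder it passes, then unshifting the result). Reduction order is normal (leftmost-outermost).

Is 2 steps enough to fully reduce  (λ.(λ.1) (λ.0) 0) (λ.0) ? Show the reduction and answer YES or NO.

Answer: NO — after 2 steps the term is (λ.0) (λ.0), not yet normal

Reduction:
  start: (λ.(λ.1) (λ.0) 0) (λ.0)
  →1  (λ.λ.0) (λ.0) (λ.0)
  →2  (λ.0) (λ.0)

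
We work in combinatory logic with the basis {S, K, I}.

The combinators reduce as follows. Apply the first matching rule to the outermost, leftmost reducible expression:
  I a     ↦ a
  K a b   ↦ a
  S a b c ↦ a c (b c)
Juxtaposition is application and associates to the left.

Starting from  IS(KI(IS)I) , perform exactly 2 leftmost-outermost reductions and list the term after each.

Answer: after 2 steps: S(II)

Working:
  start: IS(KI(IS)I)
  [1] S(KI(IS)I)
  [2] S(II)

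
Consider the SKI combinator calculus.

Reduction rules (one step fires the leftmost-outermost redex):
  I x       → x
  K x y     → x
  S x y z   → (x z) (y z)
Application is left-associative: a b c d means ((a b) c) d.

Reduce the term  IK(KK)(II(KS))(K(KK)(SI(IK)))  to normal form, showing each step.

Answer: normal form = K  (in 3 steps)

Derivation:
  start: IK(KK)(II(KS))(K(KK)(SI(IK)))
  →1  K(KK)(II(KS))(K(KK)(SI(IK)))
  →2  KK(K(KK)(SI(IK)))
  →3  K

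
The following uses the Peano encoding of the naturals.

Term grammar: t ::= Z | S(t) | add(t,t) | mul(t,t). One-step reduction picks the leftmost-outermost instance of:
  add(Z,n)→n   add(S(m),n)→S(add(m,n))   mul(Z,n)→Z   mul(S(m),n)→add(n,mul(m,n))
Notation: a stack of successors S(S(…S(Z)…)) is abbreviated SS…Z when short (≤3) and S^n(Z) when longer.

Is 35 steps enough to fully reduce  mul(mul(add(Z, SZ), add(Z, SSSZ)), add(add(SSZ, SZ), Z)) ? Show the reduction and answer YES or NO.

  start: mul(mul(add(Z, SZ), add(Z, SSSZ)), add(add(SSZ, SZ), Z))
  step 1: mul(mul(SZ, add(Z, SSSZ)), add(add(SSZ, SZ), Z))
  step 2: mul(add(add(Z, SSSZ), mul(Z, add(Z, SSSZ))), add(add(SSZ, SZ), Z))
  step 3: mul(add(SSSZ, mul(Z, add(Z, SSSZ))), add(add(SSZ, SZ), Z))
  step 4: mul(S(add(SSZ, mul(Z, add(Z, SSSZ)))), add(add(SSZ, SZ), Z))
  step 5: add(add(add(SSZ, SZ), Z), mul(add(SSZ, mul(Z, add(Z, SSSZ))), add(add(SSZ, SZ), Z)))
  step 6: add(add(S(add(SZ, SZ)), Z), mul(add(SSZ, mul(Z, add(Z, SSSZ))), add(add(SSZ, SZ), Z)))
  step 7: add(S(add(add(SZ, SZ), Z)), mul(add(SSZ, mul(Z, add(Z, SSSZ))), add(add(SSZ, SZ), Z)))
  step 8: S(add(add(add(SZ, SZ), Z), mul(add(SSZ, mul(Z, add(Z, SSSZ))), add(add(SSZ, SZ), Z))))
  step 9: S(add(add(S(add(Z, SZ)), Z), mul(add(SSZ, mul(Z, add(Z, SSSZ))), add(add(SSZ, SZ), Z))))
  step 10: S(add(S(add(add(Z, SZ), Z)), mul(add(SSZ, mul(Z, add(Z, SSSZ))), add(add(SSZ, SZ), Z))))
  step 11: S(S(add(add(add(Z, SZ), Z), mul(add(SSZ, mul(Z, add(Z, SSSZ))), add(add(SSZ, SZ), Z)))))
  step 12: S(S(add(add(SZ, Z), mul(add(SSZ, mul(Z, add(Z, SSSZ))), add(add(SSZ, SZ), Z)))))
  step 13: S(S(add(S(add(Z, Z)), mul(add(SSZ, mul(Z, add(Z, SSSZ))), add(add(SSZ, SZ), Z)))))
  step 14: S(S(S(add(add(Z, Z), mul(add(SSZ, mul(Z, add(Z, SSSZ))), add(add(SSZ, SZ), Z))))))
  step 15: S(S(S(add(Z, mul(add(SSZ, mul(Z, add(Z, SSSZ))), add(add(SSZ, SZ), Z))))))
  step 16: S(S(S(mul(add(SSZ, mul(Z, add(Z, SSSZ))), add(add(SSZ, SZ), Z)))))
  step 17: S(S(S(mul(S(add(SZ, mul(Z, add(Z, SSSZ)))), add(add(SSZ, SZ), Z)))))
  step 18: S(S(S(add(add(add(SSZ, SZ), Z), mul(add(SZ, mul(Z, add(Z, SSSZ))), add(add(SSZ, SZ), Z))))))
  step 19: S(S(S(add(add(S(add(SZ, SZ)), Z), mul(add(SZ, mul(Z, add(Z, SSSZ))), add(add(SSZ, SZ), Z))))))
  step 20: S(S(S(add(S(add(add(SZ, SZ), Z)), mul(add(SZ, mul(Z, add(Z, SSSZ))), add(add(SSZ, SZ), Z))))))
  step 21: S(S(S(S(add(add(add(SZ, SZ), Z), mul(add(SZ, mul(Z, add(Z, SSSZ))), add(add(SSZ, SZ), Z)))))))
  step 22: S(S(S(S(add(add(S(add(Z, SZ)), Z), mul(add(SZ, mul(Z, add(Z, SSSZ))), add(add(SSZ, SZ), Z)))))))
  step 23: S(S(S(S(add(S(add(add(Z, SZ), Z)), mul(add(SZ, mul(Z, add(Z, SSSZ))), add(add(SSZ, SZ), Z)))))))
  step 24: S(S(S(S(S(add(add(add(Z, SZ), Z), mul(add(SZ, mul(Z, add(Z, SSSZ))), add(add(SSZ, SZ), Z))))))))
  step 25: S(S(S(S(S(add(add(SZ, Z), mul(add(SZ, mul(Z, add(Z, SSSZ))), add(add(SSZ, SZ), Z))))))))
  step 26: S(S(S(S(S(add(S(add(Z, Z)), mul(add(SZ, mul(Z, add(Z, SSSZ))), add(add(SSZ, SZ), Z))))))))
  step 27: S(S(S(S(S(S(add(add(Z, Z), mul(add(SZ, mul(Z, add(Z, SSSZ))), add(add(SSZ, SZ), Z)))))))))
  step 28: S(S(S(S(S(S(add(Z, mul(add(SZ, mul(Z, add(Z, SSSZ))), add(add(SSZ, SZ), Z)))))))))
  step 29: S(S(S(S(S(S(mul(add(SZ, mul(Z, add(Z, SSSZ))), add(add(SSZ, SZ), Z))))))))
  step 30: S(S(S(S(S(S(mul(S(add(Z, mul(Z, add(Z, SSSZ)))), add(add(SSZ, SZ), Z))))))))
  step 31: S(S(S(S(S(S(add(add(add(SSZ, SZ), Z), mul(add(Z, mul(Z, add(Z, SSSZ))), add(add(SSZ, SZ), Z)))))))))
  step 32: S(S(S(S(S(S(add(add(S(add(SZ, SZ)), Z), mul(add(Z, mul(Z, add(Z, SSSZ))), add(add(SSZ, SZ), Z)))))))))
  step 33: S(S(S(S(S(S(add(S(add(add(SZ, SZ), Z)), mul(add(Z, mul(Z, add(Z, SSSZ))), add(add(SSZ, SZ), Z)))))))))
  step 34: S(S(S(S(S(S(S(add(add(add(SZ, SZ), Z), mul(add(Z, mul(Z, add(Z, SSSZ))), add(add(SSZ, SZ), Z))))))))))
  step 35: S(S(S(S(S(S(S(add(add(S(add(Z, SZ)), Z), mul(add(Z, mul(Z, add(Z, SSSZ))), add(add(SSZ, SZ), Z))))))))))

Answer: NO — after 35 steps the term is S(S(S(S(S(S(S(add(add(S(add(Z, SZ)), Z), mul(add(Z, mul(Z, add(Z, SSSZ))), add(add(SSZ, SZ), Z)))))))))), not yet normal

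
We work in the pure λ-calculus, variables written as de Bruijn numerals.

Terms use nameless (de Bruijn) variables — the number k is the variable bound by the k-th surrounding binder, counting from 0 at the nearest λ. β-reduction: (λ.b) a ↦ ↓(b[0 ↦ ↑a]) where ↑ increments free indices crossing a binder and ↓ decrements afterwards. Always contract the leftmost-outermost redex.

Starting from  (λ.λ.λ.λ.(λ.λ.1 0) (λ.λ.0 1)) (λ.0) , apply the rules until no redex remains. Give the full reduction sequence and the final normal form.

Answer: normal form = λ.λ.λ.λ.λ.0 1  (in 3 steps)

Derivation:
  start: (λ.λ.λ.λ.(λ.λ.1 0) (λ.λ.0 1)) (λ.0)
  [1] λ.λ.λ.(λ.λ.1 0) (λ.λ.0 1)
  [2] λ.λ.λ.λ.(λ.λ.0 1) 0
  [3] λ.λ.λ.λ.λ.0 1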